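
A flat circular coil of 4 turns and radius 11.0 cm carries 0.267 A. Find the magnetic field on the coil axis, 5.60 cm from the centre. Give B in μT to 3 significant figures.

For an N-turn flat coil, B = Nμ₀IR²/[2(R²+z²)^(3/2)] with R = 0.11 m, z = 0.056 m.
B = 4 × 1.08×10⁻⁶ T = 4.32×10⁻⁶ T.

B ≈ 4.32 μT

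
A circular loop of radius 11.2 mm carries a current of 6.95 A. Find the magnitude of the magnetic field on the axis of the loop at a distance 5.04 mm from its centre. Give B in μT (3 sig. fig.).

On the axis of a circular loop, B = μ₀IR² / [2(R²+z²)^(3/2)].
R² + z² = (0.0112)² + (0.00504)² = 0.0001508 m², and (R²+z²)^(3/2) = 1.85×10⁻⁶ m³.
B = (4π×10⁻⁷ × 6.95 × 0.0001254) / (2 × 1.85×10⁻⁶) = 2.96×10⁻⁴ T.

B ≈ 296 μT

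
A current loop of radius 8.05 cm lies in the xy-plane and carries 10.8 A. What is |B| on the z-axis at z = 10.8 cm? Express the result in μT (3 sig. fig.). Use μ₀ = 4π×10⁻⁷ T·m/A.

On the axis of a circular loop, B = μ₀IR² / [2(R²+z²)^(3/2)].
R² + z² = (0.0805)² + (0.108)² = 0.01814 m², and (R²+z²)^(3/2) = 2.44×10⁻³ m³.
B = (4π×10⁻⁷ × 10.8 × 0.00648) / (2 × 2.44×10⁻³) = 1.80×10⁻⁵ T.

B ≈ 18.0 μT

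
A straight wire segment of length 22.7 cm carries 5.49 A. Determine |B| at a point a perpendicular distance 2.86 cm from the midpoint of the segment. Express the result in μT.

For a finite straight segment, B = (μ₀I/4πd)(sinθ₁ + sinθ₂), where θ₁, θ₂ are the angles from the perpendicular to each end.
The perpendicular from the point meets the wire at its midpoint, so each end is L/2 = 0.1135 m away along the wire.
sinθ₁ = 0.1135/√(0.1135²+0.0286²) = 0.9697; sinθ₂ = 0.1135/√(0.1135²+0.0286²) = 0.9697.
B = (4π×10⁻⁷ × 5.49) / (4π × 0.0286) × (0.9697 + 0.9697) = 3.72×10⁻⁵ T.

B ≈ 37.2 μT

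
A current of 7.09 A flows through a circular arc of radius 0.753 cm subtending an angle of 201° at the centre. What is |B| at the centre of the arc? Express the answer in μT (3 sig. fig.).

B ≈ 330 μT

The Biot–Savart field of a circular arc at its centre is B = μ₀Iφ/(4πR), with φ = 3.508 rad.
B = (4π×10⁻⁷ × 7.09 × 3.508) / (4π × 0.00753) = 3.30×10⁻⁴ T.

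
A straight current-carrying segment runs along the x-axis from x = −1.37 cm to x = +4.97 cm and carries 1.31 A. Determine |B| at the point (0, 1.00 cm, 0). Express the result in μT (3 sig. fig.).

B ≈ 23.4 μT

For a finite straight segment, B = (μ₀I/4πd)(sinθ₁ + sinθ₂), where θ₁, θ₂ are the angles from the perpendicular to each end.
The perpendicular distance is d = 0.01 m; the end-offsets along the wire are a = 0.0137 m and b = 0.0497 m.
sinθ₁ = 0.0137/√(0.0137²+0.01²) = 0.8077; sinθ₂ = 0.0497/√(0.0497²+0.01²) = 0.9804.
B = (4π×10⁻⁷ × 1.31) / (4π × 0.01) × (0.8077 + 0.9804) = 2.34×10⁻⁵ T.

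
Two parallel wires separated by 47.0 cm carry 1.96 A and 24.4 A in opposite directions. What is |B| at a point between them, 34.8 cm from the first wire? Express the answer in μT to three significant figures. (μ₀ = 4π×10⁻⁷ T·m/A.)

Each long wire gives B = μ₀I/(2πd). Distances are d₁ = 0.348 m and d₂ = 0.122 m.
B₁ = 1.13×10⁻⁶ T, B₂ = 4.00×10⁻⁵ T.
Between antiparallel currents both contributions point the same way, so they add. B = B₁ + B₂ = 1.13×10⁻⁶ + 4.00×10⁻⁵ = 4.11×10⁻⁵ T.

B ≈ 41.1 μT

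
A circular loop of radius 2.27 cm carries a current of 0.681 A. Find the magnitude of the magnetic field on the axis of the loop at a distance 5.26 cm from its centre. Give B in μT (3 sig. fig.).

On the axis of a circular loop, B = μ₀IR² / [2(R²+z²)^(3/2)].
R² + z² = (0.0227)² + (0.0526)² = 0.003282 m², and (R²+z²)^(3/2) = 1.88×10⁻⁴ m³.
B = (4π×10⁻⁷ × 0.681 × 0.0005153) / (2 × 1.88×10⁻⁴) = 1.17×10⁻⁶ T.

B ≈ 1.17 μT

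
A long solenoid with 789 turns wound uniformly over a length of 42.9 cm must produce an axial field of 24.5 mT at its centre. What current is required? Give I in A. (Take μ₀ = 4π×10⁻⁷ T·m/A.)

Inside a long solenoid B = μ₀nI with n = 1839 m⁻¹, so I = B/(μ₀n).
I = 2.45×10⁻² / (4π×10⁻⁷ × 1839) = 10.6 A.

I ≈ 10.6 A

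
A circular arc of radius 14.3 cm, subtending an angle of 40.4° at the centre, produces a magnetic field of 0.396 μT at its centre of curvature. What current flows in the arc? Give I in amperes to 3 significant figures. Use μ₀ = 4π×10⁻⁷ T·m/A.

I ≈ 0.803 A

For a circular arc, B = μ₀Iφ/(4πR) with φ in radians; here φ = 0.7051 rad.
So I = 4πRB/(μ₀φ) = 4π × 0.143 × 3.96×10⁻⁷ / (4π×10⁻⁷ × 0.7051) = 0.803 A.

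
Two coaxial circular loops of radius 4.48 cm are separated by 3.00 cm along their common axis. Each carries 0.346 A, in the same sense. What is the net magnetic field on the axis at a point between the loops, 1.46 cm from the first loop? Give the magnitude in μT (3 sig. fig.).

B ≈ 8.27 μT

Each loop contributes B = μ₀IR²/[2(R²+z²)^(3/2)] on the axis, with z measured from that loop.
Loop 1 (z = 0.0146 m): B₁ = 4.17×10⁻⁶ T. Loop 2 (z = 0.0154 m): B₂ = 4.10×10⁻⁶ T.
The fields add: B = B₁ + B₂ = 8.27×10⁻⁶ T.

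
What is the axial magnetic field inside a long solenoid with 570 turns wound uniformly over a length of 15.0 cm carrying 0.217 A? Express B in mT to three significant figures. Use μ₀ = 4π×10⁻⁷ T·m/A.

Inside a long solenoid, B = μ₀nI with n = 3800 turns/m.
B = 4π×10⁻⁷ × 3800 × 0.217 = 1.04×10⁻³ T.

B ≈ 1.04 mT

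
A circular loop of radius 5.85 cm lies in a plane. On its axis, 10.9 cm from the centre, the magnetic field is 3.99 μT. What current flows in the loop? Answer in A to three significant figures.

I ≈ 3.51 A

On the axis of a loop, B = μ₀IR²/[2(R²+z²)^(3/2)], so I = 2B(R²+z²)^(3/2)/(μ₀R²).
R² + z² = 0.003422 + 0.01188 = 0.0153 m²; raised to 3/2 gives 1.89×10⁻³ m³.
I = 2 × 3.99×10⁻⁶ × 1.89×10⁻³ / (1.26×10⁻⁶ × 0.003422) = 3.51 A.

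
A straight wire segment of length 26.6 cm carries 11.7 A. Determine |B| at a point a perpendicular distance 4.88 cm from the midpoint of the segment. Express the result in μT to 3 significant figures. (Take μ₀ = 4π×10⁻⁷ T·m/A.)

For a finite straight segment, B = (μ₀I/4πd)(sinθ₁ + sinθ₂), where θ₁, θ₂ are the angles from the perpendicular to each end.
The perpendicular from the point meets the wire at its midpoint, so each end is L/2 = 0.133 m away along the wire.
sinθ₁ = 0.133/√(0.133²+0.0488²) = 0.9388; sinθ₂ = 0.133/√(0.133²+0.0488²) = 0.9388.
B = (4π×10⁻⁷ × 11.7) / (4π × 0.0488) × (0.9388 + 0.9388) = 4.50×10⁻⁵ T.

B ≈ 45.0 μT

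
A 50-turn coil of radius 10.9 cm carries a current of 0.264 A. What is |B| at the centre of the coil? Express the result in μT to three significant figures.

B ≈ 76.1 μT

For an N-turn flat coil, B = Nμ₀I/(2R) with R = 0.109 m.
B = 50 × 1.52×10⁻⁶ T = 7.61×10⁻⁵ T.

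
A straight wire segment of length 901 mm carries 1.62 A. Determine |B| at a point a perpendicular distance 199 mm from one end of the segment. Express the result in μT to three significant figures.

B ≈ 0.795 μT

For a finite straight segment, B = (μ₀I/4πd)(sinθ₁ + sinθ₂), where θ₁, θ₂ are the angles from the perpendicular to each end.
The perpendicular foot is at one end, so the two end-offsets along the wire are 0 and L = 0.901 m.
sinθ₁ = 0/√(0²+0.199²) = 0.0000; sinθ₂ = 0.901/√(0.901²+0.199²) = 0.9765.
B = (4π×10⁻⁷ × 1.62) / (4π × 0.199) × (0.0000 + 0.9765) = 7.95×10⁻⁷ T.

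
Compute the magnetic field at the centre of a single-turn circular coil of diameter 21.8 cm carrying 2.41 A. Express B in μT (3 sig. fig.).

B ≈ 13.9 μT

At the centre of a circular loop the Biot–Savart law gives B = μ₀I/(2R) (so R = 0.109 m).
B = (4π×10⁻⁷ × 2.41) / (2 × 0.109) = 1.39×10⁻⁵ T.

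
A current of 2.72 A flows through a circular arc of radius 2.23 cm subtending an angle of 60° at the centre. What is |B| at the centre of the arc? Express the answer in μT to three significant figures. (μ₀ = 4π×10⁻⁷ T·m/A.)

B ≈ 12.8 μT

The Biot–Savart field of a circular arc at its centre is B = μ₀Iφ/(4πR), with φ = 1.047 rad.
B = (4π×10⁻⁷ × 2.72 × 1.047) / (4π × 0.0223) = 1.28×10⁻⁵ T.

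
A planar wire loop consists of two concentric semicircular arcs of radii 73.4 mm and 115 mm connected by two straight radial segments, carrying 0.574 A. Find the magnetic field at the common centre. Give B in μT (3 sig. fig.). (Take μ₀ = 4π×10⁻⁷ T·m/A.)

B ≈ 0.889 μT

The radial connectors point toward the centre, so dl × r̂ = 0 and they contribute nothing.
Each semicircle gives μ₀I/(4R): inner arc 2.46×10⁻⁶ T, outer arc 1.57×10⁻⁶ T.
The two arcs carry current in opposite angular senses, so their fields oppose: B = |2.46×10⁻⁶ − 1.57×10⁻⁶| = 8.89×10⁻⁷ T.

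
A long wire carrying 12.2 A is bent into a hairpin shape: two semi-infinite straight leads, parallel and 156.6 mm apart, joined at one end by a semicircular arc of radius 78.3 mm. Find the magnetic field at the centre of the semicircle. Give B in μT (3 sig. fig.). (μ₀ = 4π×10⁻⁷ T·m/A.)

The semicircular arc contributes B_arc = μ₀I·π/(4πR) = μ₀I/(4R) = 4.89×10⁻⁵ T.
Each semi-infinite lead is at perpendicular distance R = 0.0783 m from the centre, with the perpendicular foot at its near end, so it contributes μ₀I/(4πR); both point the same way, together 3.12×10⁻⁵ T.
Arc and leads all point the same direction: B = 4.89×10⁻⁵ + 3.12×10⁻⁵ = 8.01×10⁻⁵ T.

B ≈ 80.1 μT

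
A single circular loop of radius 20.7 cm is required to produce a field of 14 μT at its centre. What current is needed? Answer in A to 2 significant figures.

I ≈ 4.6 A

At the centre of a circular loop B = μ₀I/(2R), so I = 2RB/μ₀.
With R = 0.207 m, I = 2 × 0.207 × 1.40×10⁻⁵ / (4π×10⁻⁷) = 4.61 A.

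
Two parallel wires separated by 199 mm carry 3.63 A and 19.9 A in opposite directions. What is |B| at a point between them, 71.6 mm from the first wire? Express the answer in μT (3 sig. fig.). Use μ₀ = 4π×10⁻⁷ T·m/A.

Each long wire gives B = μ₀I/(2πd). Distances are d₁ = 0.0716 m and d₂ = 0.1274 m.
B₁ = 1.01×10⁻⁵ T, B₂ = 3.12×10⁻⁵ T.
Between antiparallel currents both contributions point the same way, so they add. B = B₁ + B₂ = 1.01×10⁻⁵ + 3.12×10⁻⁵ = 4.14×10⁻⁵ T.

B ≈ 41.4 μT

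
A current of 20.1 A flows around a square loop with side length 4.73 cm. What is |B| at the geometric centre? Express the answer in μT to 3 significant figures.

B ≈ 481 μT

Each side is a finite straight segment at perpendicular distance d = a/(2 tan(π/4)) = 0.02365 m from the centre, with end-angles ±π/4.
One side contributes B₁ = (μ₀I/4πd)·2 sin(π/4) = 1.20×10⁻⁴ T.
All 4 sides add in the same direction: B = 4 × 1.20×10⁻⁴ = 4.81×10⁻⁴ T.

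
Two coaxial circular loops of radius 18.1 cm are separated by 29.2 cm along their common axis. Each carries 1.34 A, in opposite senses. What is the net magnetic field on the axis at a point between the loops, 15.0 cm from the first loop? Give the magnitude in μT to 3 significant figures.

B ≈ 0.142 μT

Each loop contributes B = μ₀IR²/[2(R²+z²)^(3/2)] on the axis, with z measured from that loop.
Loop 1 (z = 0.15 m): B₁ = 2.12×10⁻⁶ T. Loop 2 (z = 0.142 m): B₂ = 2.27×10⁻⁶ T.
The fields oppose: B = |B₁ − B₂| = 1.42×10⁻⁷ T.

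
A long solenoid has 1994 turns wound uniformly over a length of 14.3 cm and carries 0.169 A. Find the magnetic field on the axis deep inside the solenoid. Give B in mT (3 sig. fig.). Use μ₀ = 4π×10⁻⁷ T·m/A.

B ≈ 2.96 mT

Inside a long solenoid, B = μ₀nI with n = 1.394×10⁴ turns/m.
B = 4π×10⁻⁷ × 1.394×10⁴ × 0.169 = 2.96×10⁻³ T.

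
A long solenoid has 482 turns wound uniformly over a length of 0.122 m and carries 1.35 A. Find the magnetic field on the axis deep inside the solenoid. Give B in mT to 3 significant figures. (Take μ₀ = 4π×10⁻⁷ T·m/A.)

Inside a long solenoid, B = μ₀nI with n = 3951 turns/m.
B = 4π×10⁻⁷ × 3951 × 1.35 = 6.70×10⁻³ T.

B ≈ 6.70 mT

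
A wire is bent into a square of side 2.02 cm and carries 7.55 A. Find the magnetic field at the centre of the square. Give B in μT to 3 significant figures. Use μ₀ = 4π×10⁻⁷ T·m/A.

Each side is a finite straight segment at perpendicular distance d = a/(2 tan(π/4)) = 0.0101 m from the centre, with end-angles ±π/4.
One side contributes B₁ = (μ₀I/4πd)·2 sin(π/4) = 1.06×10⁻⁴ T.
All 4 sides add in the same direction: B = 4 × 1.06×10⁻⁴ = 4.23×10⁻⁴ T.

B ≈ 423 μT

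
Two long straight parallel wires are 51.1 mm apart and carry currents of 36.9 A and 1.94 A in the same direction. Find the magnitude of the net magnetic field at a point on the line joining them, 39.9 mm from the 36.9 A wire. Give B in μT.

B ≈ 150 μT

Each long wire gives B = μ₀I/(2πd). Distances are d₁ = 0.0399 m and d₂ = 0.0112 m.
B₁ = 1.85×10⁻⁴ T, B₂ = 3.46×10⁻⁵ T.
Between parallel currents the two contributions point in opposite directions, so they subtract. B = |B₁ − B₂| = |1.85×10⁻⁴ − 3.46×10⁻⁵| = 1.50×10⁻⁴ T.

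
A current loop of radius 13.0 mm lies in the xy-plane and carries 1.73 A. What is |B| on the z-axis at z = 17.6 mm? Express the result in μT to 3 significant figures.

On the axis of a circular loop, B = μ₀IR² / [2(R²+z²)^(3/2)].
R² + z² = (0.013)² + (0.0176)² = 0.0004788 m², and (R²+z²)^(3/2) = 1.05×10⁻⁵ m³.
B = (4π×10⁻⁷ × 1.73 × 0.000169) / (2 × 1.05×10⁻⁵) = 1.75×10⁻⁵ T.

B ≈ 17.5 μT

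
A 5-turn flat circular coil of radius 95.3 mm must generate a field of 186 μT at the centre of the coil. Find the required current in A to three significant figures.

I ≈ 5.64 A

For an N-turn coil, B = Nμ₀I/(2R) with R = 0.0953 m, so I = 2RB/(Nμ₀) = 2 × 0.0953 × 1.86×10⁻⁴ / (5 × 4π×10⁻⁷) = 5.64 A.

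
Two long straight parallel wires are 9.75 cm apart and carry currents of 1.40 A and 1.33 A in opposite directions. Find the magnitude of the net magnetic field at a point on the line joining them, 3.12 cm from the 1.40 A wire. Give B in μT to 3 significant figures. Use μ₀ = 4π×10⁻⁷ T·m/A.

Each long wire gives B = μ₀I/(2πd). Distances are d₁ = 0.0312 m and d₂ = 0.0663 m.
B₁ = 8.97×10⁻⁶ T, B₂ = 4.01×10⁻⁶ T.
Between antiparallel currents both contributions point the same way, so they add. B = B₁ + B₂ = 8.97×10⁻⁶ + 4.01×10⁻⁶ = 1.30×10⁻⁵ T.

B ≈ 13.0 μT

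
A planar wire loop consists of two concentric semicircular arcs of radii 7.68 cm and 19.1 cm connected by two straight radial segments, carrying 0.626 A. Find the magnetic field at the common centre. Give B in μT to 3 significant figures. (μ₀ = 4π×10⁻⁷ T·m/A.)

The radial connectors point toward the centre, so dl × r̂ = 0 and they contribute nothing.
Each semicircle gives μ₀I/(4R): inner arc 2.56×10⁻⁶ T, outer arc 1.03×10⁻⁶ T.
The two arcs carry current in opposite angular senses, so their fields oppose: B = |2.56×10⁻⁶ − 1.03×10⁻⁶| = 1.53×10⁻⁶ T.

B ≈ 1.53 μT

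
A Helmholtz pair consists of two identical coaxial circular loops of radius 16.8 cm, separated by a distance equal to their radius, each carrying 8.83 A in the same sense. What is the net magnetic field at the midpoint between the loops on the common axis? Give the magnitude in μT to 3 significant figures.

B ≈ 47.3 μT

Each loop contributes B = μ₀IR²/[2(R²+z²)^(3/2)] on the axis, with z measured from that loop.
Loop 1 (z = 0.084 m): B₁ = 2.36×10⁻⁵ T. Loop 2 (z = 0.084 m): B₂ = 2.36×10⁻⁵ T.
The fields add: B = B₁ + B₂ = 4.73×10⁻⁵ T.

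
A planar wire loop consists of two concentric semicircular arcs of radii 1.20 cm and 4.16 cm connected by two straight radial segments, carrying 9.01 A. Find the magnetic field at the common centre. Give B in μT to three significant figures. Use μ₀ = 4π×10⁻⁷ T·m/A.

The radial connectors point toward the centre, so dl × r̂ = 0 and they contribute nothing.
Each semicircle gives μ₀I/(4R): inner arc 2.36×10⁻⁴ T, outer arc 6.80×10⁻⁵ T.
The two arcs carry current in opposite angular senses, so their fields oppose: B = |2.36×10⁻⁴ − 6.80×10⁻⁵| = 1.68×10⁻⁴ T.

B ≈ 168 μT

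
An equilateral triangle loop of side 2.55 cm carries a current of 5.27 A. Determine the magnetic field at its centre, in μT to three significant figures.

B ≈ 372 μT

Each side is a finite straight segment at perpendicular distance d = a/(2 tan(π/3)) = 0.007361 m from the centre, with end-angles ±π/3.
One side contributes B₁ = (μ₀I/4πd)·2 sin(π/3) = 1.24×10⁻⁴ T.
All 3 sides add in the same direction: B = 3 × 1.24×10⁻⁴ = 3.72×10⁻⁴ T.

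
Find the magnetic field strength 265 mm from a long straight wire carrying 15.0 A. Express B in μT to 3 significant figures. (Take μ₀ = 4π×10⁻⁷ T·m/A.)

For an infinitely long straight wire, B = μ₀I/(2πd).
B = (4π×10⁻⁷ × 15.0) / (2π × 0.265) = 1.13×10⁻⁵ T.

B ≈ 11.3 μT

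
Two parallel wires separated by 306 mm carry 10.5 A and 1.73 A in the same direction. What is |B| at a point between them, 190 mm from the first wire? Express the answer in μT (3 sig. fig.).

B ≈ 8.07 μT

Each long wire gives B = μ₀I/(2πd). Distances are d₁ = 0.19 m and d₂ = 0.116 m.
B₁ = 1.11×10⁻⁵ T, B₂ = 2.98×10⁻⁶ T.
Between parallel currents the two contributions point in opposite directions, so they subtract. B = |B₁ − B₂| = |1.11×10⁻⁵ − 2.98×10⁻⁶| = 8.07×10⁻⁶ T.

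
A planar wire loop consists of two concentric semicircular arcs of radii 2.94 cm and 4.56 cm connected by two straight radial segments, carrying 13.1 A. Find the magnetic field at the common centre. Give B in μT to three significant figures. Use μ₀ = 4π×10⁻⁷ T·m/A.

The radial connectors point toward the centre, so dl × r̂ = 0 and they contribute nothing.
Each semicircle gives μ₀I/(4R): inner arc 1.40×10⁻⁴ T, outer arc 9.03×10⁻⁵ T.
The two arcs carry current in opposite angular senses, so their fields oppose: B = |1.40×10⁻⁴ − 9.03×10⁻⁵| = 4.97×10⁻⁵ T.

B ≈ 49.7 μT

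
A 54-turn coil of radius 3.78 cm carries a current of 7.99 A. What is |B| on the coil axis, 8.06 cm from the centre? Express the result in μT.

B ≈ 549 μT

For an N-turn flat coil, B = Nμ₀IR²/[2(R²+z²)^(3/2)] with R = 0.0378 m, z = 0.0806 m.
B = 54 × 1.02×10⁻⁵ T = 5.49×10⁻⁴ T.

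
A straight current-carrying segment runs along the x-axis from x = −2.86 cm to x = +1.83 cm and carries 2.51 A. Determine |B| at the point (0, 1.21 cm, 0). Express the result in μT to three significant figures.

For a finite straight segment, B = (μ₀I/4πd)(sinθ₁ + sinθ₂), where θ₁, θ₂ are the angles from the perpendicular to each end.
The perpendicular distance is d = 0.0121 m; the end-offsets along the wire are a = 0.0286 m and b = 0.0183 m.
sinθ₁ = 0.0286/√(0.0286²+0.0121²) = 0.9210; sinθ₂ = 0.0183/√(0.0183²+0.0121²) = 0.8341.
B = (4π×10⁻⁷ × 2.51) / (4π × 0.0121) × (0.9210 + 0.8341) = 3.64×10⁻⁵ T.

B ≈ 36.4 μT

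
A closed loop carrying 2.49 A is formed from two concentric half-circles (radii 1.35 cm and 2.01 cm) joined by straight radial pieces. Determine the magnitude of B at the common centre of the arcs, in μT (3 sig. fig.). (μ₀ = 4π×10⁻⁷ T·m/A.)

B ≈ 19.0 μT

The radial connectors point toward the centre, so dl × r̂ = 0 and they contribute nothing.
Each semicircle gives μ₀I/(4R): inner arc 5.79×10⁻⁵ T, outer arc 3.89×10⁻⁵ T.
The two arcs carry current in opposite angular senses, so their fields oppose: B = |5.79×10⁻⁵ − 3.89×10⁻⁵| = 1.90×10⁻⁵ T.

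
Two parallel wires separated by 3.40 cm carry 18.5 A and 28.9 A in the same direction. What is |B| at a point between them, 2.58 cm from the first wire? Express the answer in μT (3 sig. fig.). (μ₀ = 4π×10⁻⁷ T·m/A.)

Each long wire gives B = μ₀I/(2πd). Distances are d₁ = 0.0258 m and d₂ = 0.0082 m.
B₁ = 1.43×10⁻⁴ T, B₂ = 7.05×10⁻⁴ T.
Between parallel currents the two contributions point in opposite directions, so they subtract. B = |B₁ − B₂| = |1.43×10⁻⁴ − 7.05×10⁻⁴| = 5.61×10⁻⁴ T.

B ≈ 561 μT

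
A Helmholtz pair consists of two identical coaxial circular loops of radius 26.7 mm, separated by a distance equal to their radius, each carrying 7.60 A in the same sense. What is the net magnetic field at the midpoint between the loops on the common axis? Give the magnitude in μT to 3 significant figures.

B ≈ 256 μT

Each loop contributes B = μ₀IR²/[2(R²+z²)^(3/2)] on the axis, with z measured from that loop.
Loop 1 (z = 0.01335 m): B₁ = 1.28×10⁻⁴ T. Loop 2 (z = 0.01335 m): B₂ = 1.28×10⁻⁴ T.
The fields add: B = B₁ + B₂ = 2.56×10⁻⁴ T.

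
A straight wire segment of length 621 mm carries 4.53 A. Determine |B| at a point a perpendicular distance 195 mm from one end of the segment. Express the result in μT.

For a finite straight segment, B = (μ₀I/4πd)(sinθ₁ + sinθ₂), where θ₁, θ₂ are the angles from the perpendicular to each end.
The perpendicular foot is at one end, so the two end-offsets along the wire are 0 and L = 0.621 m.
sinθ₁ = 0/√(0²+0.195²) = 0.0000; sinθ₂ = 0.621/√(0.621²+0.195²) = 0.9541.
B = (4π×10⁻⁷ × 4.53) / (4π × 0.195) × (0.0000 + 0.9541) = 2.22×10⁻⁶ T.

B ≈ 2.22 μT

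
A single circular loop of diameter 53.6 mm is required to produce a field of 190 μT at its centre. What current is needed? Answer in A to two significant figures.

At the centre of a circular loop B = μ₀I/(2R), so I = 2RB/μ₀.
With R = 0.0268 m, I = 2 × 0.0268 × 1.90×10⁻⁴ / (4π×10⁻⁷) = 8.10 A.

I ≈ 8.1 A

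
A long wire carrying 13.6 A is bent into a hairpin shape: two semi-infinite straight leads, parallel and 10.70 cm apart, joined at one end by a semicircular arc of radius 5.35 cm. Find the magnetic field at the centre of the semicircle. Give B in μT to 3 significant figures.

The semicircular arc contributes B_arc = μ₀I·π/(4πR) = μ₀I/(4R) = 7.99×10⁻⁵ T.
Each semi-infinite lead is at perpendicular distance R = 0.0535 m from the centre, with the perpendicular foot at its near end, so it contributes μ₀I/(4πR); both point the same way, together 5.08×10⁻⁵ T.
Arc and leads all point the same direction: B = 7.99×10⁻⁵ + 5.08×10⁻⁵ = 1.31×10⁻⁴ T.

B ≈ 131 μT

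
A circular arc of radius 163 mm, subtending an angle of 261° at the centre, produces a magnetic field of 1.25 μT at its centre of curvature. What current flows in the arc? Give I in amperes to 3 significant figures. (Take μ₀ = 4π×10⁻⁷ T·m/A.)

I ≈ 0.447 A

For a circular arc, B = μ₀Iφ/(4πR) with φ in radians; here φ = 4.555 rad.
So I = 4πRB/(μ₀φ) = 4π × 0.163 × 1.25×10⁻⁶ / (4π×10⁻⁷ × 4.555) = 0.447 A.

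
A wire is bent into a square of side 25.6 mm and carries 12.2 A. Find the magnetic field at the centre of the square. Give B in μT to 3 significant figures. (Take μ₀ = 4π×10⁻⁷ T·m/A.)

B ≈ 539 μT

Each side is a finite straight segment at perpendicular distance d = a/(2 tan(π/4)) = 0.0128 m from the centre, with end-angles ±π/4.
One side contributes B₁ = (μ₀I/4πd)·2 sin(π/4) = 1.35×10⁻⁴ T.
All 4 sides add in the same direction: B = 4 × 1.35×10⁻⁴ = 5.39×10⁻⁴ T.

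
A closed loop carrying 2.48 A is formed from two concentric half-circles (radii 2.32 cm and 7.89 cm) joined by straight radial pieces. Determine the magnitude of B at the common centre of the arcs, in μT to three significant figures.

B ≈ 23.7 μT

The radial connectors point toward the centre, so dl × r̂ = 0 and they contribute nothing.
Each semicircle gives μ₀I/(4R): inner arc 3.36×10⁻⁵ T, outer arc 9.87×10⁻⁶ T.
The two arcs carry current in opposite angular senses, so their fields oppose: B = |3.36×10⁻⁵ − 9.87×10⁻⁶| = 2.37×10⁻⁵ T.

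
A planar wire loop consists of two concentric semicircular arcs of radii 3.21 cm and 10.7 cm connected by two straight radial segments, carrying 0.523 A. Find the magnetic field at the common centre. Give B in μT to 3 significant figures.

B ≈ 3.58 μT

The radial connectors point toward the centre, so dl × r̂ = 0 and they contribute nothing.
Each semicircle gives μ₀I/(4R): inner arc 5.12×10⁻⁶ T, outer arc 1.54×10⁻⁶ T.
The two arcs carry current in opposite angular senses, so their fields oppose: B = |5.12×10⁻⁶ − 1.54×10⁻⁶| = 3.58×10⁻⁶ T.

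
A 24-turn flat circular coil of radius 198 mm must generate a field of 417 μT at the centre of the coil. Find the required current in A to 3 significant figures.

I ≈ 5.48 A

For an N-turn coil, B = Nμ₀I/(2R) with R = 0.198 m, so I = 2RB/(Nμ₀) = 2 × 0.198 × 4.17×10⁻⁴ / (24 × 4π×10⁻⁷) = 5.48 A.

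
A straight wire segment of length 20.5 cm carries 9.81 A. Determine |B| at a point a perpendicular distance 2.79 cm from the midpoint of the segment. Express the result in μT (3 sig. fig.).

B ≈ 67.9 μT

For a finite straight segment, B = (μ₀I/4πd)(sinθ₁ + sinθ₂), where θ₁, θ₂ are the angles from the perpendicular to each end.
The perpendicular from the point meets the wire at its midpoint, so each end is L/2 = 0.1025 m away along the wire.
sinθ₁ = 0.1025/√(0.1025²+0.0279²) = 0.9649; sinθ₂ = 0.1025/√(0.1025²+0.0279²) = 0.9649.
B = (4π×10⁻⁷ × 9.81) / (4π × 0.0279) × (0.9649 + 0.9649) = 6.79×10⁻⁵ T.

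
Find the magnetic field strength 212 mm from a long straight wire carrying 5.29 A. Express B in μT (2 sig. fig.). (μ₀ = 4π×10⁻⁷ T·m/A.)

For an infinitely long straight wire, B = μ₀I/(2πd).
B = (4π×10⁻⁷ × 5.29) / (2π × 0.212) = 4.99×10⁻⁶ T.

B ≈ 5.0 μT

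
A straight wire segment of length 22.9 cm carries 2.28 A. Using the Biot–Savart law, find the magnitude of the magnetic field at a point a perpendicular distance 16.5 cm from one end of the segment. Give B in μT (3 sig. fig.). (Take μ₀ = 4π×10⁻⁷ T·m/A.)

B ≈ 1.12 μT

For a finite straight segment, B = (μ₀I/4πd)(sinθ₁ + sinθ₂), where θ₁, θ₂ are the angles from the perpendicular to each end.
The perpendicular foot is at one end, so the two end-offsets along the wire are 0 and L = 0.229 m.
sinθ₁ = 0/√(0²+0.165²) = 0.0000; sinθ₂ = 0.229/√(0.229²+0.165²) = 0.8113.
B = (4π×10⁻⁷ × 2.28) / (4π × 0.165) × (0.0000 + 0.8113) = 1.12×10⁻⁶ T.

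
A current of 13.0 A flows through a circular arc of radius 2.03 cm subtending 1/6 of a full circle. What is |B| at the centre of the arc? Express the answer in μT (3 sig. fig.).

B ≈ 67.1 μT

The Biot–Savart field of a circular arc at its centre is B = μ₀Iφ/(4πR), with φ = 1.047 rad.
B = (4π×10⁻⁷ × 13.0 × 1.047) / (4π × 0.0203) = 6.71×10⁻⁵ T.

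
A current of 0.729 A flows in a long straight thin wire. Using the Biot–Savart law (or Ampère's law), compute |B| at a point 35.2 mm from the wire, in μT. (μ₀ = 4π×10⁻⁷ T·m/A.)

For an infinitely long straight wire, B = μ₀I/(2πd).
B = (4π×10⁻⁷ × 0.729) / (2π × 0.0352) = 4.14×10⁻⁶ T.

B ≈ 4.14 μT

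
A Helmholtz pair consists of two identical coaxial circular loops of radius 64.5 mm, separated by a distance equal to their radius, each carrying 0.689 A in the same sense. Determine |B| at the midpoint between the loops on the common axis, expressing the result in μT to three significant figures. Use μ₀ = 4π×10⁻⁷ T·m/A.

Each loop contributes B = μ₀IR²/[2(R²+z²)^(3/2)] on the axis, with z measured from that loop.
Loop 1 (z = 0.03225 m): B₁ = 4.80×10⁻⁶ T. Loop 2 (z = 0.03225 m): B₂ = 4.80×10⁻⁶ T.
The fields add: B = B₁ + B₂ = 9.61×10⁻⁶ T.

B ≈ 9.61 μT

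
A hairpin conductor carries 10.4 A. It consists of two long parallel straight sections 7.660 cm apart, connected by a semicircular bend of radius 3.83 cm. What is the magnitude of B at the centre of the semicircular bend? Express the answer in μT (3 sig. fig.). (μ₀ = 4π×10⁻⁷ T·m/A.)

The semicircular arc contributes B_arc = μ₀I·π/(4πR) = μ₀I/(4R) = 8.53×10⁻⁵ T.
Each semi-infinite lead is at perpendicular distance R = 0.0383 m from the centre, with the perpendicular foot at its near end, so it contributes μ₀I/(4πR); both point the same way, together 5.43×10⁻⁵ T.
Arc and leads all point the same direction: B = 8.53×10⁻⁵ + 5.43×10⁻⁵ = 1.40×10⁻⁴ T.

B ≈ 140 μT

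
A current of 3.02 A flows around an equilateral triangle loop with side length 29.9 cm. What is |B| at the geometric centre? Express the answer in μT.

B ≈ 18.2 μT

Each side is a finite straight segment at perpendicular distance d = a/(2 tan(π/3)) = 0.08631 m from the centre, with end-angles ±π/3.
One side contributes B₁ = (μ₀I/4πd)·2 sin(π/3) = 6.06×10⁻⁶ T.
All 3 sides add in the same direction: B = 3 × 6.06×10⁻⁶ = 1.82×10⁻⁵ T.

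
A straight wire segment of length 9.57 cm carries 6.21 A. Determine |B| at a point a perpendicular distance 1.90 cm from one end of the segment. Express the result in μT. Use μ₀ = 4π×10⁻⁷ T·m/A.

For a finite straight segment, B = (μ₀I/4πd)(sinθ₁ + sinθ₂), where θ₁, θ₂ are the angles from the perpendicular to each end.
The perpendicular foot is at one end, so the two end-offsets along the wire are 0 and L = 0.0957 m.
sinθ₁ = 0/√(0²+0.019²) = 0.0000; sinθ₂ = 0.0957/√(0.0957²+0.019²) = 0.9809.
B = (4π×10⁻⁷ × 6.21) / (4π × 0.019) × (0.0000 + 0.9809) = 3.21×10⁻⁵ T.

B ≈ 32.1 μT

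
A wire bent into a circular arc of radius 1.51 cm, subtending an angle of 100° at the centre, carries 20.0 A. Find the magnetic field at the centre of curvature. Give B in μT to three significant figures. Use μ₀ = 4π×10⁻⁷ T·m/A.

B ≈ 231 μT

The Biot–Savart field of a circular arc at its centre is B = μ₀Iφ/(4πR), with φ = 1.745 rad.
B = (4π×10⁻⁷ × 20.0 × 1.745) / (4π × 0.0151) = 2.31×10⁻⁴ T.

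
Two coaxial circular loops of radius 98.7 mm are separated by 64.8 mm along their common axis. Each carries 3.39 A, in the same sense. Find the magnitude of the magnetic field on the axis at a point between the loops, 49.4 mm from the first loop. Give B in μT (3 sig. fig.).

Each loop contributes B = μ₀IR²/[2(R²+z²)^(3/2)] on the axis, with z measured from that loop.
Loop 1 (z = 0.0494 m): B₁ = 1.54×10⁻⁵ T. Loop 2 (z = 0.0154 m): B₂ = 2.08×10⁻⁵ T.
The fields add: B = B₁ + B₂ = 3.62×10⁻⁵ T.

B ≈ 36.2 μT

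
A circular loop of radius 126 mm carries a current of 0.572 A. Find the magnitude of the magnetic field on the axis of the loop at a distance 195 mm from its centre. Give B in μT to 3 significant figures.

B ≈ 0.456 μT

On the axis of a circular loop, B = μ₀IR² / [2(R²+z²)^(3/2)].
R² + z² = (0.126)² + (0.195)² = 0.0539 m², and (R²+z²)^(3/2) = 1.25×10⁻² m³.
B = (4π×10⁻⁷ × 0.572 × 0.01588) / (2 × 1.25×10⁻²) = 4.56×10⁻⁷ T.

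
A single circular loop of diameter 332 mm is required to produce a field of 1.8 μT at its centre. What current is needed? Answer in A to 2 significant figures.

I ≈ 0.48 A

At the centre of a circular loop B = μ₀I/(2R), so I = 2RB/μ₀.
With R = 0.166 m, I = 2 × 0.166 × 1.80×10⁻⁶ / (4π×10⁻⁷) = 0.476 A.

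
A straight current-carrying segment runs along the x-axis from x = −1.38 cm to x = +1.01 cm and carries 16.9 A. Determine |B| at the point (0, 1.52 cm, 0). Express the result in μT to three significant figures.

B ≈ 136 μT

For a finite straight segment, B = (μ₀I/4πd)(sinθ₁ + sinθ₂), where θ₁, θ₂ are the angles from the perpendicular to each end.
The perpendicular distance is d = 0.0152 m; the end-offsets along the wire are a = 0.0138 m and b = 0.0101 m.
sinθ₁ = 0.0138/√(0.0138²+0.0152²) = 0.6722; sinθ₂ = 0.0101/√(0.0101²+0.0152²) = 0.5534.
B = (4π×10⁻⁷ × 16.9) / (4π × 0.0152) × (0.6722 + 0.5534) = 1.36×10⁻⁴ T.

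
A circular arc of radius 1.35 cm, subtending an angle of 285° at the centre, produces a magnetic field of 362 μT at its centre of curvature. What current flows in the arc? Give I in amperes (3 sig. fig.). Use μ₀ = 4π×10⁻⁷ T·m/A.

I ≈ 9.82 A

For a circular arc, B = μ₀Iφ/(4πR) with φ in radians; here φ = 4.974 rad.
So I = 4πRB/(μ₀φ) = 4π × 0.0135 × 3.62×10⁻⁴ / (4π×10⁻⁷ × 4.974) = 9.82 A.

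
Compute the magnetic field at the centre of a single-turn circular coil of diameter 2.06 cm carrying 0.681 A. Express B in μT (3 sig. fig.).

B ≈ 41.5 μT

At the centre of a circular loop the Biot–Savart law gives B = μ₀I/(2R) (so R = 0.0103 m).
B = (4π×10⁻⁷ × 0.681) / (2 × 0.0103) = 4.15×10⁻⁵ T.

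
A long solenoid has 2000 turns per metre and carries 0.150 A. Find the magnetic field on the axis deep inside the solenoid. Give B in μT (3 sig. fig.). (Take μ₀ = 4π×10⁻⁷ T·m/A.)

Inside a long solenoid, B = μ₀nI with n = 2000 turns/m.
B = 4π×10⁻⁷ × 2000 × 0.150 = 3.77×10⁻⁴ T.

B ≈ 377 μT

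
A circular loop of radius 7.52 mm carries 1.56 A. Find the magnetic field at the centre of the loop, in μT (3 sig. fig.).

B ≈ 130 μT

At the centre of a circular loop the Biot–Savart law gives B = μ₀I/(2R).
B = (4π×10⁻⁷ × 1.56) / (2 × 0.00752) = 1.30×10⁻⁴ T.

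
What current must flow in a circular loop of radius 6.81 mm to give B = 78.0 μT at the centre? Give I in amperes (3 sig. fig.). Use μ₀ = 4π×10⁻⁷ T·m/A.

I ≈ 0.845 A

At the centre of a circular loop B = μ₀I/(2R), so I = 2RB/μ₀.
With R = 0.00681 m, I = 2 × 0.00681 × 7.80×10⁻⁵ / (4π×10⁻⁷) = 0.845 A.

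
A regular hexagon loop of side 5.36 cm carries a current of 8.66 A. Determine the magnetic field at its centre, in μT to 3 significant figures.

Each side is a finite straight segment at perpendicular distance d = a/(2 tan(π/6)) = 0.04642 m from the centre, with end-angles ±π/6.
One side contributes B₁ = (μ₀I/4πd)·2 sin(π/6) = 1.87×10⁻⁵ T.
All 6 sides add in the same direction: B = 6 × 1.87×10⁻⁵ = 1.12×10⁻⁴ T.

B ≈ 112 μT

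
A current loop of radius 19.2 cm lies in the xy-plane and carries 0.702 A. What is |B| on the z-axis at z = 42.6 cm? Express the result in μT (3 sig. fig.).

On the axis of a circular loop, B = μ₀IR² / [2(R²+z²)^(3/2)].
R² + z² = (0.192)² + (0.426)² = 0.2183 m², and (R²+z²)^(3/2) = 0.102 m³.
B = (4π×10⁻⁷ × 0.702 × 0.03686) / (2 × 0.102) = 1.59×10⁻⁷ T.

B ≈ 0.159 μT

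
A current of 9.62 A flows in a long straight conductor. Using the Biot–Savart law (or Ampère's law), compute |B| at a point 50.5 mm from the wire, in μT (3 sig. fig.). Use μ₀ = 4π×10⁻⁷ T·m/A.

B ≈ 38.1 μT

For an infinitely long straight wire, B = μ₀I/(2πd).
B = (4π×10⁻⁷ × 9.62) / (2π × 0.0505) = 3.81×10⁻⁵ T.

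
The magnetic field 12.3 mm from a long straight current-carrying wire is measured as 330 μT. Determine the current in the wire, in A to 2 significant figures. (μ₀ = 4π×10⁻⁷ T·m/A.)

For a long straight wire B = μ₀I/(2πd), so I = 2πdB/μ₀.
I = 2π × 0.0123 × 3.30×10⁻⁴ / (4π×10⁻⁷) = 20.3 A.

I ≈ 20 A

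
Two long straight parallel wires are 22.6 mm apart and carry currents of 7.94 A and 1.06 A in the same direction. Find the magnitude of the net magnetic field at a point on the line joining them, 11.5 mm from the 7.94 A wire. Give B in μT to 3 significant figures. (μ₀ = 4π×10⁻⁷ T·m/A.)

Each long wire gives B = μ₀I/(2πd). Distances are d₁ = 0.0115 m and d₂ = 0.0111 m.
B₁ = 1.38×10⁻⁴ T, B₂ = 1.91×10⁻⁵ T.
Between parallel currents the two contributions point in opposite directions, so they subtract. B = |B₁ − B₂| = |1.38×10⁻⁴ − 1.91×10⁻⁵| = 1.19×10⁻⁴ T.

B ≈ 119 μT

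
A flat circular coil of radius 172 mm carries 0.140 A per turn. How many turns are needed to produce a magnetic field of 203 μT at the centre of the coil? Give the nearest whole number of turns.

N = 397

For an N-turn coil, B = Nμ₀I/(2R). A single turn gives B₁ = 5.11×10⁻⁷ T with R = 0.172 m.
N = B/B₁ = 2.03×10⁻⁴ / 5.11×10⁻⁷ = 396.93.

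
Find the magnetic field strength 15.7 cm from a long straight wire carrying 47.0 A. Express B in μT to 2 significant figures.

B ≈ 60 μT

For an infinitely long straight wire, B = μ₀I/(2πd).
B = (4π×10⁻⁷ × 47.0) / (2π × 0.157) = 5.99×10⁻⁵ T.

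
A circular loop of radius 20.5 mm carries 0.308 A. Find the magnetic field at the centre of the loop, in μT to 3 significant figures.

B ≈ 9.44 μT

At the centre of a circular loop the Biot–Savart law gives B = μ₀I/(2R).
B = (4π×10⁻⁷ × 0.308) / (2 × 0.0205) = 9.44×10⁻⁶ T.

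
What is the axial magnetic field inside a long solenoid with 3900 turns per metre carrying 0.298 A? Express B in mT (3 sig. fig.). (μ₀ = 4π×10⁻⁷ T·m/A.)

B ≈ 1.46 mT

Inside a long solenoid, B = μ₀nI with n = 3900 turns/m.
B = 4π×10⁻⁷ × 3900 × 0.298 = 1.46×10⁻³ T.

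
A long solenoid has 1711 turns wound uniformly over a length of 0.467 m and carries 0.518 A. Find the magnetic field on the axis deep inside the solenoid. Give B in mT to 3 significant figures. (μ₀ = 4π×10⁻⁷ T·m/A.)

B ≈ 2.38 mT

Inside a long solenoid, B = μ₀nI with n = 3664 turns/m.
B = 4π×10⁻⁷ × 3664 × 0.518 = 2.38×10⁻³ T.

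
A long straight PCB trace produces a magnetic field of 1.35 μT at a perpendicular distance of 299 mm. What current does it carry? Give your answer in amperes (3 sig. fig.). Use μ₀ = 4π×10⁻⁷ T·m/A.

For a long straight wire B = μ₀I/(2πd), so I = 2πdB/μ₀.
I = 2π × 0.299 × 1.35×10⁻⁶ / (4π×10⁻⁷) = 2.02 A.

I ≈ 2.02 A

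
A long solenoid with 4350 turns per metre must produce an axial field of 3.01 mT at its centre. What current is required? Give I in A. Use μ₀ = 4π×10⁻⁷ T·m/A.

Inside a long solenoid B = μ₀nI with n = 4350 m⁻¹, so I = B/(μ₀n).
I = 3.01×10⁻³ / (4π×10⁻⁷ × 4350) = 0.551 A.

I ≈ 0.551 A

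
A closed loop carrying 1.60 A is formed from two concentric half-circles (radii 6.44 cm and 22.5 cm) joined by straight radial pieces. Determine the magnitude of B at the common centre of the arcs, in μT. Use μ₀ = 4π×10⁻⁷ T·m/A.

B ≈ 5.57 μT

The radial connectors point toward the centre, so dl × r̂ = 0 and they contribute nothing.
Each semicircle gives μ₀I/(4R): inner arc 7.81×10⁻⁶ T, outer arc 2.23×10⁻⁶ T.
The two arcs carry current in opposite angular senses, so their fields oppose: B = |7.81×10⁻⁶ − 2.23×10⁻⁶| = 5.57×10⁻⁶ T.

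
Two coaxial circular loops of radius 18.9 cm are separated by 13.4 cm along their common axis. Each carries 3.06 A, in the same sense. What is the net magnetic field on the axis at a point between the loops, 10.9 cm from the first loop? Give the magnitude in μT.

B ≈ 16.5 μT

Each loop contributes B = μ₀IR²/[2(R²+z²)^(3/2)] on the axis, with z measured from that loop.
Loop 1 (z = 0.109 m): B₁ = 6.61×10⁻⁶ T. Loop 2 (z = 0.025 m): B₂ = 9.91×10⁻⁶ T.
The fields add: B = B₁ + B₂ = 1.65×10⁻⁵ T.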